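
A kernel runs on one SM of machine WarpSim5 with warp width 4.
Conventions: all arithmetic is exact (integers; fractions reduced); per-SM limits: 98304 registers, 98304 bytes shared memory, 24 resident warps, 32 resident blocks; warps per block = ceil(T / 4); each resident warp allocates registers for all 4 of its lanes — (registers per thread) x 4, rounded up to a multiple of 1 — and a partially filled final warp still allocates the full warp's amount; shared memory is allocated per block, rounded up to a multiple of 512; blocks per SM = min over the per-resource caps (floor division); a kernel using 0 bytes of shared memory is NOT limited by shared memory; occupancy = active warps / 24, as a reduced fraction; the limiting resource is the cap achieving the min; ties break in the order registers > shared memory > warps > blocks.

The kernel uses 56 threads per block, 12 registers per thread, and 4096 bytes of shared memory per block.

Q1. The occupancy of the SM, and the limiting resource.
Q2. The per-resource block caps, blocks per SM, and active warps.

Answer: occupancy 7/12, limited by warps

registers: 146 blocks
shared memory: 24 blocks
warps: 1 block
blocks: 32 blocks

Answer: 1 block, 14 active warps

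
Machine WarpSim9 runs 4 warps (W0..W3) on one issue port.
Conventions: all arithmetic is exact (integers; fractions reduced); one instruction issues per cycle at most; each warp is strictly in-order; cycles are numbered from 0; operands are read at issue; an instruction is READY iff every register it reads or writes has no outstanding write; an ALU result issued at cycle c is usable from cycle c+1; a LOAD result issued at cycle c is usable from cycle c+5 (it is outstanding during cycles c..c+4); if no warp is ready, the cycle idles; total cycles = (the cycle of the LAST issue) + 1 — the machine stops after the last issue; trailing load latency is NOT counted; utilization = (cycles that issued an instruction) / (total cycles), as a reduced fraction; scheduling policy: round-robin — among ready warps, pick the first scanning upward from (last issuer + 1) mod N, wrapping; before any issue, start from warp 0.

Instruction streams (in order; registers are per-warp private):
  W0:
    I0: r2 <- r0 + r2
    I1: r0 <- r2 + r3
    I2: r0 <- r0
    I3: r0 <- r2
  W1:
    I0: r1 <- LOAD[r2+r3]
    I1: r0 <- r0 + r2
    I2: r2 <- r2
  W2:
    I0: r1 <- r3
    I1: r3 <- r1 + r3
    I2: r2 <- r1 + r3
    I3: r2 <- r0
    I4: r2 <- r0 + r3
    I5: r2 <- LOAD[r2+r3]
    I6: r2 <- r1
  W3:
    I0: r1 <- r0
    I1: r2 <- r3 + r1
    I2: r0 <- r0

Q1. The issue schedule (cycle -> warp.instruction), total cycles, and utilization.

cycle 0: W0.I0
cycle 1: W1.I0
cycle 2: W2.I0
cycle 3: W3.I0
cycle 4: W0.I1
cycle 5: W1.I1
cycle 6: W2.I1
cycle 7: W3.I1
cycle 8: W0.I2
cycle 9: W1.I2
cycle 10: W2.I2
cycle 11: W3.I2
cycle 12: W0.I3
cycle 13: W2.I3
cycle 14: W2.I4
cycle 15: W2.I5
cycle 16: idle
cycle 17: idle
cycle 18: idle
cycle 19: idle
cycle 20: W2.I6

Answer: 21 cycles, utilization 17/21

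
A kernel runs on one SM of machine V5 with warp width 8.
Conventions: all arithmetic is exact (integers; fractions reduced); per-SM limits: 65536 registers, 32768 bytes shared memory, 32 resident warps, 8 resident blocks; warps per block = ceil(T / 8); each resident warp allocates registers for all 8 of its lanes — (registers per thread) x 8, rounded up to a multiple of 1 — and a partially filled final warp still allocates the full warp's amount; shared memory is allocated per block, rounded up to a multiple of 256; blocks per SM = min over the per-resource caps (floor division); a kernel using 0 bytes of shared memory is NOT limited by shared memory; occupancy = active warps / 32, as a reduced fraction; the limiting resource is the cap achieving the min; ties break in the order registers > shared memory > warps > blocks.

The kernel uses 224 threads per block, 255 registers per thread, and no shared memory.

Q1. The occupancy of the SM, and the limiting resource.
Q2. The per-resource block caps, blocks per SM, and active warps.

Answer: occupancy 7/8, limited by registers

registers: 1 block
shared memory: no limit (kernel uses none)
warps: 1 block
blocks: 8 blocks

Answer: 1 block, 28 active warps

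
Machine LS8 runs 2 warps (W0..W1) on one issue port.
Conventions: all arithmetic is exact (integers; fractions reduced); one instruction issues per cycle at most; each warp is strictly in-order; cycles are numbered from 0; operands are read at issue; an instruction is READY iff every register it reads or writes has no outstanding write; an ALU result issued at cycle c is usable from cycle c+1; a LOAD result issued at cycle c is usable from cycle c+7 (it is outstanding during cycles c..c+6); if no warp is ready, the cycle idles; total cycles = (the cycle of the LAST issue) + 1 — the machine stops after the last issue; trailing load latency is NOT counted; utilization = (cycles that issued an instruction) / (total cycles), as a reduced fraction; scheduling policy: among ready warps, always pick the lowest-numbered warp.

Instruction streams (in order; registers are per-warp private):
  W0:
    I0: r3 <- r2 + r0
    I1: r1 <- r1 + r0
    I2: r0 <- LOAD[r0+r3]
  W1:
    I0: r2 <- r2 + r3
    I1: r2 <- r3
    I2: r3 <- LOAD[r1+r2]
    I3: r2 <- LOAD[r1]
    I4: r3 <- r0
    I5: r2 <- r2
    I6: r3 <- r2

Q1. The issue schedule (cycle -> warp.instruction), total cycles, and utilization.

cycle 0: W0.I0
cycle 1: W0.I1
cycle 2: W0.I2
cycle 3: W1.I0
cycle 4: W1.I1
cycle 5: W1.I2
cycle 6: W1.I3
cycle 7: idle
cycle 8: idle
cycle 9: idle
cycle 10: idle
cycle 11: idle
cycle 12: W1.I4
cycle 13: W1.I5
cycle 14: W1.I6

Answer: 15 cycles, utilization 2/3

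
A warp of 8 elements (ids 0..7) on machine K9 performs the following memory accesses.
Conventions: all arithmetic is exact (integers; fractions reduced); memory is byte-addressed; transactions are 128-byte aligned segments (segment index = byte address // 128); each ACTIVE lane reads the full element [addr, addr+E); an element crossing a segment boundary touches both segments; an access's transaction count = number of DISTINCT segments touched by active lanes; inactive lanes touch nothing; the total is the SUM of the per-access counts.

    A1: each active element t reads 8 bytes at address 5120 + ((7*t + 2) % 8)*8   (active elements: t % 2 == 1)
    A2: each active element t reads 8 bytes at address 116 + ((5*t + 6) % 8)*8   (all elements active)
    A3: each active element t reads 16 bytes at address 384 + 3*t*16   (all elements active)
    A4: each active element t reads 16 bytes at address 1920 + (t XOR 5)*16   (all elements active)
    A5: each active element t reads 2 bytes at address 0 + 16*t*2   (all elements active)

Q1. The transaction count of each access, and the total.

A1: 1 transaction
A2: 2 transactions
A3: 3 transactions
A4: 1 transaction
A5: 2 transactions

Answer: 1,2,3,1,2; total 9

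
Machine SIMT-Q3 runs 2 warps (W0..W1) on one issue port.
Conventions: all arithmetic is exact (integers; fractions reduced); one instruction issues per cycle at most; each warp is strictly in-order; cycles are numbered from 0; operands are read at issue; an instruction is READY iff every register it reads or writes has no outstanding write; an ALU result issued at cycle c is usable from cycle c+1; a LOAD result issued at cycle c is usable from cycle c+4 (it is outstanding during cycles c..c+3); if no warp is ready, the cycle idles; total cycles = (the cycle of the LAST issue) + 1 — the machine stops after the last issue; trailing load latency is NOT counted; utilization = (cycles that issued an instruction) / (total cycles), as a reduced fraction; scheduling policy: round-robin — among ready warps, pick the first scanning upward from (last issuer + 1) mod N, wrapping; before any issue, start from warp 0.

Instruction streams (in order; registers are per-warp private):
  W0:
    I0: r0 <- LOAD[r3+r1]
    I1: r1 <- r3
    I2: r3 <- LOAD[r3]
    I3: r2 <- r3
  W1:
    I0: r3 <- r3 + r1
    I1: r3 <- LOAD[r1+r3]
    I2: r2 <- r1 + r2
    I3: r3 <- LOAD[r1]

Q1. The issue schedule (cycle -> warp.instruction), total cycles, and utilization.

cycle 0: W0.I0
cycle 1: W1.I0
cycle 2: W0.I1
cycle 3: W1.I1
cycle 4: W0.I2
cycle 5: W1.I2
cycle 6: idle
cycle 7: W1.I3
cycle 8: W0.I3

Answer: 9 cycles, utilization 8/9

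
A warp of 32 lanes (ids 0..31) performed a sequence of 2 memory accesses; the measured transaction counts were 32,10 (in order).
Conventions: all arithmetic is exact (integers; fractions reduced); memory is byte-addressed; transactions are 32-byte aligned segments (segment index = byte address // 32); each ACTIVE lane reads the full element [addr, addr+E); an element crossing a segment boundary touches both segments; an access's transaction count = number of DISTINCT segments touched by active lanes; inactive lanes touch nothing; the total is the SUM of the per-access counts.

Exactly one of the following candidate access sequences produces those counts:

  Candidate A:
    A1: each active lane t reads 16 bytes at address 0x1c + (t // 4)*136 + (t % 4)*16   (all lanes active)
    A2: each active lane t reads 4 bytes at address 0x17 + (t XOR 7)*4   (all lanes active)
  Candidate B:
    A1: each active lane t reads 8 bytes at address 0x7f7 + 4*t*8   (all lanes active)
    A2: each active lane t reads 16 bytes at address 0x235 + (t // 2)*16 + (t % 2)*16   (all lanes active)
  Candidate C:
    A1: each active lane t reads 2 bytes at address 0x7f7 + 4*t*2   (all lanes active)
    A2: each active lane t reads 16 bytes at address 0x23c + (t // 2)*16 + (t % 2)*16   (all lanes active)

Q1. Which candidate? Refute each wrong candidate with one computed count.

A: A1 gives 24 transactions, not 32
C: A1 gives 9 transactions, not 32
B: all counts match (32,10)

Answer: B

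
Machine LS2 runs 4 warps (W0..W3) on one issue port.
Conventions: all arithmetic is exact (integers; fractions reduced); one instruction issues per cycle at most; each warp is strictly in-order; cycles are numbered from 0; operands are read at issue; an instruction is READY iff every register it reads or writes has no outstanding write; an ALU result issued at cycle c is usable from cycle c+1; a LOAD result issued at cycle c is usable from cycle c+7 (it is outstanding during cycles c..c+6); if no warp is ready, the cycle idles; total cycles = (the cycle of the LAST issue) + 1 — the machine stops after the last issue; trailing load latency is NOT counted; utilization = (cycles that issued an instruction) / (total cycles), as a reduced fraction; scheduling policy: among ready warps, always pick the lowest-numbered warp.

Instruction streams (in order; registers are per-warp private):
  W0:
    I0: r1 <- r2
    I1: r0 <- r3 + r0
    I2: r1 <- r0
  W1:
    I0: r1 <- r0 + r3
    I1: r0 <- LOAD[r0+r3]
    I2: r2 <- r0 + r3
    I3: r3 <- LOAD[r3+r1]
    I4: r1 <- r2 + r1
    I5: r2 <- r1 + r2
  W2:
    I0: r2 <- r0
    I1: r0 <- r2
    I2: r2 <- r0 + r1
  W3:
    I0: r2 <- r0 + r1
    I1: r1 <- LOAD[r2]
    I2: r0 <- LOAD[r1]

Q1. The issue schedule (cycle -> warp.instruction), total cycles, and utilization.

cycle 0: W0.I0
cycle 1: W0.I1
cycle 2: W0.I2
cycle 3: W1.I0
cycle 4: W1.I1
cycle 5: W2.I0
cycle 6: W2.I1
cycle 7: W2.I2
cycle 8: W3.I0
cycle 9: W3.I1
cycle 10: idle
cycle 11: W1.I2
cycle 12: W1.I3
cycle 13: W1.I4
cycle 14: W1.I5
cycle 15: idle
cycle 16: W3.I2

Answer: 17 cycles, utilization 15/17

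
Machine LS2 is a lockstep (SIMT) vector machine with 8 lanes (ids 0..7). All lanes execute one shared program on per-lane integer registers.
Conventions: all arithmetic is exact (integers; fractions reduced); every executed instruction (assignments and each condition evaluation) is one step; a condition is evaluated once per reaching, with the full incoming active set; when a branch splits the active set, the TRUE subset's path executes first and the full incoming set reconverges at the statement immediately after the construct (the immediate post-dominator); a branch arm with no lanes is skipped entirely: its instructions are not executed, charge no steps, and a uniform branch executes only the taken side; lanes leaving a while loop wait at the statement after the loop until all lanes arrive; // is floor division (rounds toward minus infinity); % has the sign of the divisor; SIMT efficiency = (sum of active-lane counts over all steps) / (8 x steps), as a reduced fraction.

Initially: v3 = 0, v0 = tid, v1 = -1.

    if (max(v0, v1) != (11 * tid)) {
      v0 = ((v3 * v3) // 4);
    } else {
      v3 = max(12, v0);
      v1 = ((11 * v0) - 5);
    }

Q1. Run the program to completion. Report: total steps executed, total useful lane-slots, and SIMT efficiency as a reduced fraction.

Answer: 4 steps, 17 useful, 17/32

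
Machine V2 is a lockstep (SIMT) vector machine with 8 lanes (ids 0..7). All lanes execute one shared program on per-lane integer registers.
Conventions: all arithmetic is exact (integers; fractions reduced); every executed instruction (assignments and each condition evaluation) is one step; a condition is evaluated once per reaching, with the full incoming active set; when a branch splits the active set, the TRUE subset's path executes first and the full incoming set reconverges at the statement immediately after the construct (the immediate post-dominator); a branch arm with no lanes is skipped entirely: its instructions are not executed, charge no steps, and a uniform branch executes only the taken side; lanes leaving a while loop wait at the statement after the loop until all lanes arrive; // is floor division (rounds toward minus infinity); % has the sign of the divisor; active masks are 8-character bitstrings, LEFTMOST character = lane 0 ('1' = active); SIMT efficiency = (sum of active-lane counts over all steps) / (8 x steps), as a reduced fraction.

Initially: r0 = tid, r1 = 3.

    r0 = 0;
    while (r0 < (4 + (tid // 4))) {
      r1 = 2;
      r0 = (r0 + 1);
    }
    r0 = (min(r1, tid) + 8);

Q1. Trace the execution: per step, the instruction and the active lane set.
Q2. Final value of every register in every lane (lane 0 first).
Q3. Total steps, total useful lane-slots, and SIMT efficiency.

step 0: r0 <- 0                      11111111
step 1: eval (r0 < (4 + (tid // 4))) 11111111
step 2: r1 <- 2                      11111111
step 3: r0 <- (r0 + 1)               11111111
step 4: eval (r0 < (4 + (tid // 4))) 11111111
step 5: r1 <- 2                      11111111
step 6: r0 <- (r0 + 1)               11111111
step 7: eval (r0 < (4 + (tid // 4))) 11111111
step 8: r1 <- 2                      11111111
step 9: r0 <- (r0 + 1)               11111111
step 10: eval (r0 < (4 + (tid // 4))) 11111111
step 11: r1 <- 2                      11111111
step 12: r0 <- (r0 + 1)               11111111
step 13: eval (r0 < (4 + (tid // 4))) 11111111
step 14: r1 <- 2                      00001111
step 15: r0 <- (r0 + 1)               00001111
step 16: eval (r0 < (4 + (tid // 4))) 00001111
step 17: r0 <- (min(r1, tid) + 8)     11111111

Answer: 18 steps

r0: 8,9,10,10,10,10,10,10
r1: 2,2,2,2,2,2,2,2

steps = 18; useful = 132; efficiency = 132/144 = 11/12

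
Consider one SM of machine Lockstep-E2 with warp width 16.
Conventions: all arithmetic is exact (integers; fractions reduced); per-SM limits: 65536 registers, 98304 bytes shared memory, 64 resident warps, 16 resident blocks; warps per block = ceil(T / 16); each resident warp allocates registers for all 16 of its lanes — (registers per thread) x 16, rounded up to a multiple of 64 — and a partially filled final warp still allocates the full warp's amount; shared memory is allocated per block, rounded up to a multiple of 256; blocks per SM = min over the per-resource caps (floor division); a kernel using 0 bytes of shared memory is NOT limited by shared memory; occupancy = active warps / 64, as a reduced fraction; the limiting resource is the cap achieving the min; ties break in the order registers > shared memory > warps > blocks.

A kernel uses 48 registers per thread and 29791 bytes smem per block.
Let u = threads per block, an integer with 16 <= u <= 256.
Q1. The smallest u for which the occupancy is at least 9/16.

Answer: u = 177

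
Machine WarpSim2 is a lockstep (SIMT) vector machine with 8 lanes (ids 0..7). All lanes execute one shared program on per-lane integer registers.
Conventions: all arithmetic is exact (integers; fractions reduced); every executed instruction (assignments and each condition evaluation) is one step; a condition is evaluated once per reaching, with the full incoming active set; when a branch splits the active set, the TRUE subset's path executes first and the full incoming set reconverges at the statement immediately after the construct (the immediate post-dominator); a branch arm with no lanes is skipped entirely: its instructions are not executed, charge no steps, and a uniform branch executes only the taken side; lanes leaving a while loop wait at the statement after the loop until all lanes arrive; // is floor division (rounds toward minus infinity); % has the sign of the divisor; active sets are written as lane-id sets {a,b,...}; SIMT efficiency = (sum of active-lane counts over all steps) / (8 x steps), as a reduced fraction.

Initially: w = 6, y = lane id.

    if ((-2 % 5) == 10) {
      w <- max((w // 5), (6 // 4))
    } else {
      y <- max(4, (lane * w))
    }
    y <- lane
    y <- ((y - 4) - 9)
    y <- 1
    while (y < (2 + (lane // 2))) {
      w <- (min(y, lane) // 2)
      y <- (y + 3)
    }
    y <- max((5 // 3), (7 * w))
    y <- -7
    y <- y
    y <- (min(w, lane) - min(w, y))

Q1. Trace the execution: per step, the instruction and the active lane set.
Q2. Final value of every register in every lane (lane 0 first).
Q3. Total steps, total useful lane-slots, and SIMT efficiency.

step 0: eval ((-2 % 5) == 10)        {0,1,2,3,4,5,6,7}
step 1: y <- max(4, (lane * w))      {0,1,2,3,4,5,6,7}
step 2: y <- lane                    {0,1,2,3,4,5,6,7}
step 3: y <- ((y - 4) - 9)           {0,1,2,3,4,5,6,7}
step 4: y <- 1                       {0,1,2,3,4,5,6,7}
step 5: eval (y < (2 + (lane // 2))) {0,1,2,3,4,5,6,7}
step 6: w <- (min(y, lane) // 2)     {0,1,2,3,4,5,6,7}
step 7: y <- (y + 3)                 {0,1,2,3,4,5,6,7}
step 8: eval (y < (2 + (lane // 2))) {0,1,2,3,4,5,6,7}
step 9: w <- (min(y, lane) // 2)     {6,7}
step 10: y <- (y + 3)                 {6,7}
step 11: eval (y < (2 + (lane // 2))) {6,7}
step 12: y <- max((5 // 3), (7 * w))  {0,1,2,3,4,5,6,7}
step 13: y <- -7                      {0,1,2,3,4,5,6,7}
step 14: y <- y                       {0,1,2,3,4,5,6,7}
step 15: y <- (min(w, lane) - min(w, y)) {0,1,2,3,4,5,6,7}

Answer: 16 steps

w: 0,0,0,0,0,0,2,2
y: 7,7,7,7,7,7,9,9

steps = 16; useful = 110; efficiency = 110/128 = 55/64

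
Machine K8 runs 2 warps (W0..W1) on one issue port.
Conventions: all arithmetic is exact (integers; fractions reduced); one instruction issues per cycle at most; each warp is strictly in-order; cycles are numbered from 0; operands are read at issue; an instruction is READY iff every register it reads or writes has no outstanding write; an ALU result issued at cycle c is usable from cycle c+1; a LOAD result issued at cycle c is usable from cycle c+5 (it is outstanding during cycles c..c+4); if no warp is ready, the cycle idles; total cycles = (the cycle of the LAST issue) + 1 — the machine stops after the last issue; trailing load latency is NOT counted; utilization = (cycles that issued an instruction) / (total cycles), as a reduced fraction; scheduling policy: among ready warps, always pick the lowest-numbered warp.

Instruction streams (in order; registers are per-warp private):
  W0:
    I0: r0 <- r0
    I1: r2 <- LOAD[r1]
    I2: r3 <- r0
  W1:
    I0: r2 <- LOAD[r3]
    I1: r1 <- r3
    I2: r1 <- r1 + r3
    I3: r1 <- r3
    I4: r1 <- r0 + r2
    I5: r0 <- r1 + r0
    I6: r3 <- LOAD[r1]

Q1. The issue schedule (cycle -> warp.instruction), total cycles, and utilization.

cycle 0: W0.I0
cycle 1: W0.I1
cycle 2: W0.I2
cycle 3: W1.I0
cycle 4: W1.I1
cycle 5: W1.I2
cycle 6: W1.I3
cycle 7: idle
cycle 8: W1.I4
cycle 9: W1.I5
cycle 10: W1.I6

Answer: 11 cycles, utilization 10/11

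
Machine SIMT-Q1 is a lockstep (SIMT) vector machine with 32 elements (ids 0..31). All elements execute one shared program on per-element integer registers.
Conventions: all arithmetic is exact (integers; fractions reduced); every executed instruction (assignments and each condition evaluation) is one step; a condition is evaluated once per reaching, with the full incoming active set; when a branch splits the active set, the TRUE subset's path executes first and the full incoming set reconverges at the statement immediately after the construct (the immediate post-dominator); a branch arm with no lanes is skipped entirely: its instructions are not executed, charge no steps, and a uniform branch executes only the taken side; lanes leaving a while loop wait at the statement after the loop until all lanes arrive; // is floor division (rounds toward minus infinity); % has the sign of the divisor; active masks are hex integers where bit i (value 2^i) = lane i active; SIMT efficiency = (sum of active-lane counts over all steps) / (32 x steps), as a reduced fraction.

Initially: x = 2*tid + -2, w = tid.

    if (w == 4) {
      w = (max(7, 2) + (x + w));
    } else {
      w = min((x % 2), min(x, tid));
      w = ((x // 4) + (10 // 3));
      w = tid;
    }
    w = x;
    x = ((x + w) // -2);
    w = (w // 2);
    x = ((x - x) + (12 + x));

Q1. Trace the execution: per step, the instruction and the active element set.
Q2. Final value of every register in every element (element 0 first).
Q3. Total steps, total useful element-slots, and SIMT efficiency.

step 0: eval (w == 4)                0xffffffff
step 1: w <- (max(7, 2) + (x + w))   0x00000010
step 2: w <- min((x % 2), min(x, tid)) 0xffffffef
step 3: w <- ((x // 4) + (10 // 3))  0xffffffef
step 4: w <- tid                     0xffffffef
step 5: w <- x                       0xffffffff
step 6: x <- ((x + w) // -2)         0xffffffff
step 7: w <- (w // 2)                0xffffffff
step 8: x <- ((x - x) + (12 + x))    0xffffffff

Answer: 9 steps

x: 14,12,10,8,6,4,2,0,-2,-4,-6,-8,-10,-12,-14,-16,-18,-20,-22,-24,-26,-28,-30,-32,-34,-36,-38,-40,-42,-44,-46,-48
w: -1,0,1,2,3,4,5,6,7,8,9,10,11,12,13,14,15,16,17,18,19,20,21,22,23,24,25,26,27,28,29,30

steps = 9; useful = 254; efficiency = 254/288 = 127/144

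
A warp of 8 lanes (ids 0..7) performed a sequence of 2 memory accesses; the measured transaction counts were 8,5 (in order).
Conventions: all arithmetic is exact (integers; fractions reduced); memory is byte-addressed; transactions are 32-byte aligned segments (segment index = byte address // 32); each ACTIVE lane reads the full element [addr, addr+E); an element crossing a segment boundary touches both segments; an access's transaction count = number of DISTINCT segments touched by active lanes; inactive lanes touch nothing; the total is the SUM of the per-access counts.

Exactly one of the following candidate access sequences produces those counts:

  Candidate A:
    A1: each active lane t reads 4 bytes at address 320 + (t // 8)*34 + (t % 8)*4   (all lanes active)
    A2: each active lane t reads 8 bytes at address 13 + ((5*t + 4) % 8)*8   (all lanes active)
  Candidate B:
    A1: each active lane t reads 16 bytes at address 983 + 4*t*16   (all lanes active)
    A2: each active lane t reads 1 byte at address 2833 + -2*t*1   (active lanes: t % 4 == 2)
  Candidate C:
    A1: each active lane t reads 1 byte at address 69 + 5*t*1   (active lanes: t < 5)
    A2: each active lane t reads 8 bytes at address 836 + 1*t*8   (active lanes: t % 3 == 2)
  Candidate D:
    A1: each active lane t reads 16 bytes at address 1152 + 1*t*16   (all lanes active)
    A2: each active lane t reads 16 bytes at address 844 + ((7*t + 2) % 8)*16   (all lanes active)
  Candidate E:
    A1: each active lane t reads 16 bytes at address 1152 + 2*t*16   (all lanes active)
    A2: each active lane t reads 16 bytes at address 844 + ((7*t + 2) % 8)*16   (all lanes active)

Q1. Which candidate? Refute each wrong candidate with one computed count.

A: A1 gives 1 transaction, not 8
B: A1 gives 16 transactions, not 8
C: A1 gives 1 transaction, not 8
D: A1 gives 4 transactions, not 8
E: all counts match (8,5)

Answer: E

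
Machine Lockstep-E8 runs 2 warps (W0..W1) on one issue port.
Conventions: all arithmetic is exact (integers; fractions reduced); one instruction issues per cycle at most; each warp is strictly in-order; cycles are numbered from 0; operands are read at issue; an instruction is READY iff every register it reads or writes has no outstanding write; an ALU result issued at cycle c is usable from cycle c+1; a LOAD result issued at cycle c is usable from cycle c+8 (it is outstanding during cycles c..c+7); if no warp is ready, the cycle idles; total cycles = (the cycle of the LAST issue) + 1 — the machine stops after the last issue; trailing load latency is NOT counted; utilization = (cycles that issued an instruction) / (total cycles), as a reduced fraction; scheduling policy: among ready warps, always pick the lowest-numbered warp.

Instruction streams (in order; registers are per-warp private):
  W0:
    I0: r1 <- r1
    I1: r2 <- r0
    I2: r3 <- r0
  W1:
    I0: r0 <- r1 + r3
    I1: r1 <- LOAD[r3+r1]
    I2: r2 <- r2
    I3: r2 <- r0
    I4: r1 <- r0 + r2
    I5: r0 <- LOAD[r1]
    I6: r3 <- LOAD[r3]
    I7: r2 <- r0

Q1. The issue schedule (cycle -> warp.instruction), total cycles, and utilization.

cycle 0: W0.I0
cycle 1: W0.I1
cycle 2: W0.I2
cycle 3: W1.I0
cycle 4: W1.I1
cycle 5: W1.I2
cycle 6: W1.I3
cycle 7: idle
cycle 8: idle
cycle 9: idle
cycle 10: idle
cycle 11: idle
cycle 12: W1.I4
cycle 13: W1.I5
cycle 14: W1.I6
cycle 15: idle
cycle 16: idle
cycle 17: idle
cycle 18: idle
cycle 19: idle
cycle 20: idle
cycle 21: W1.I7

Answer: 22 cycles, utilization 1/2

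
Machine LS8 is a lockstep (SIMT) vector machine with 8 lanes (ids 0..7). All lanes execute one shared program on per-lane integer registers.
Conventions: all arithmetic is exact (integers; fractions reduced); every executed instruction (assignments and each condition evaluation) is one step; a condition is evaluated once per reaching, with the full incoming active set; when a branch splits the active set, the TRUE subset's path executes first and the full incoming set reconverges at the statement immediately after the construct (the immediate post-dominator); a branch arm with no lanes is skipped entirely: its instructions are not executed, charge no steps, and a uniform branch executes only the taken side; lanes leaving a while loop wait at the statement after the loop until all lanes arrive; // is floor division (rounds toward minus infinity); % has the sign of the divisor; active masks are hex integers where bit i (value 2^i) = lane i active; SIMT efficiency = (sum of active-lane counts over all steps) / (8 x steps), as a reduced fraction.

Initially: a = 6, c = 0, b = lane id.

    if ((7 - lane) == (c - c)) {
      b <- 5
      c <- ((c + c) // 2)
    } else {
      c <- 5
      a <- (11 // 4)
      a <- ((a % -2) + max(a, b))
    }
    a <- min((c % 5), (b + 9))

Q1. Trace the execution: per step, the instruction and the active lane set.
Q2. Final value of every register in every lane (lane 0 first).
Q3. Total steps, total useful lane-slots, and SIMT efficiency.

step 0: eval ((7 - lane) == (c - c)) 0xff
step 1: b <- 5                       0x80
step 2: c <- ((c + c) // 2)          0x80
step 3: c <- 5                       0x7f
step 4: a <- (11 // 4)               0x7f
step 5: a <- ((a % -2) + max(a, b))  0x7f
step 6: a <- min((c % 5), (b + 9))   0xff

Answer: 7 steps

a: 0,0,0,0,0,0,0,0
c: 5,5,5,5,5,5,5,0
b: 0,1,2,3,4,5,6,5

steps = 7; useful = 39; efficiency = 39/56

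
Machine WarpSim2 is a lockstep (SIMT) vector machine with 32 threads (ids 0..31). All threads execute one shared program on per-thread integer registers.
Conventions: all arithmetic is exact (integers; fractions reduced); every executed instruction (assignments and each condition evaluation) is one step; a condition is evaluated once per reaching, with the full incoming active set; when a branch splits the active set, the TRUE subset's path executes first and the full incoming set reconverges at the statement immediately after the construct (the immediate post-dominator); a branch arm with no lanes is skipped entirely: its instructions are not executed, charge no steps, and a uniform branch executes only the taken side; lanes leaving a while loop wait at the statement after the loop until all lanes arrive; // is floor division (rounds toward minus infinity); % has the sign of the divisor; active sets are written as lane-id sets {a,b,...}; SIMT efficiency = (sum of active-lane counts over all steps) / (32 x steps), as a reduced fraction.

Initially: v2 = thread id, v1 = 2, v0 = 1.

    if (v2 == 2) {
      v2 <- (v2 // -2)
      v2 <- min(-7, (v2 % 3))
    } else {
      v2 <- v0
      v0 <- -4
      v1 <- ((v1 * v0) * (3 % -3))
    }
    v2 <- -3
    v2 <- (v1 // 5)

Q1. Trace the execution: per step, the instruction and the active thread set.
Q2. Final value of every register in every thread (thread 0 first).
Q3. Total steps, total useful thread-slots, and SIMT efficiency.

step 0: eval (v2 == 2)               {0,1,2,3,4,5,6,7,8,9,10,11,12,13,14,15,16,17,18,19,20,21,22,23,24,25,26,27,28,29,30,31}
step 1: v2 <- (v2 // -2)             {2}
step 2: v2 <- min(-7, (v2 % 3))      {2}
step 3: v2 <- v0                     {0,1,3,4,5,6,7,8,9,10,11,12,13,14,15,16,17,18,19,20,21,22,23,24,25,26,27,28,29,30,31}
step 4: v0 <- -4                     {0,1,3,4,5,6,7,8,9,10,11,12,13,14,15,16,17,18,19,20,21,22,23,24,25,26,27,28,29,30,31}
step 5: v1 <- ((v1 * v0) * (3 % -3)) {0,1,3,4,5,6,7,8,9,10,11,12,13,14,15,16,17,18,19,20,21,22,23,24,25,26,27,28,29,30,31}
step 6: v2 <- -3                     {0,1,2,3,4,5,6,7,8,9,10,11,12,13,14,15,16,17,18,19,20,21,22,23,24,25,26,27,28,29,30,31}
step 7: v2 <- (v1 // 5)              {0,1,2,3,4,5,6,7,8,9,10,11,12,13,14,15,16,17,18,19,20,21,22,23,24,25,26,27,28,29,30,31}

Answer: 8 steps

v2: 0,0,0,0,0,0,0,0,0,0,0,0,0,0,0,0,0,0,0,0,0,0,0,0,0,0,0,0,0,0,0,0
v1: 0,0,2,0,0,0,0,0,0,0,0,0,0,0,0,0,0,0,0,0,0,0,0,0,0,0,0,0,0,0,0,0
v0: -4,-4,1,-4,-4,-4,-4,-4,-4,-4,-4,-4,-4,-4,-4,-4,-4,-4,-4,-4,-4,-4,-4,-4,-4,-4,-4,-4,-4,-4,-4,-4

steps = 8; useful = 191; efficiency = 191/256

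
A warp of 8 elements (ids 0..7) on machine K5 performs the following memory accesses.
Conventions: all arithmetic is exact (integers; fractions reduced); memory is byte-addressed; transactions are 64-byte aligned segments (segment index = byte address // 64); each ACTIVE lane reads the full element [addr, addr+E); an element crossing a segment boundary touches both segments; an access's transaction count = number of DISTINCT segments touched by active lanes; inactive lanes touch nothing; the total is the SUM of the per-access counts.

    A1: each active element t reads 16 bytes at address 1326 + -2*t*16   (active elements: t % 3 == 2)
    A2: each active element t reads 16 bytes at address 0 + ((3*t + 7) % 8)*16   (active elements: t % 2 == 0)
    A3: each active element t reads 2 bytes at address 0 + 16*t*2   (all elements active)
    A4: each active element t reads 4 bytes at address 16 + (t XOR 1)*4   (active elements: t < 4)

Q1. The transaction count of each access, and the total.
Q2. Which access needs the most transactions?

A1: 2 transactions
A2: 2 transactions
A3: 4 transactions
A4: 1 transaction

Answer: 2,2,4,1; total 9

Answer: A3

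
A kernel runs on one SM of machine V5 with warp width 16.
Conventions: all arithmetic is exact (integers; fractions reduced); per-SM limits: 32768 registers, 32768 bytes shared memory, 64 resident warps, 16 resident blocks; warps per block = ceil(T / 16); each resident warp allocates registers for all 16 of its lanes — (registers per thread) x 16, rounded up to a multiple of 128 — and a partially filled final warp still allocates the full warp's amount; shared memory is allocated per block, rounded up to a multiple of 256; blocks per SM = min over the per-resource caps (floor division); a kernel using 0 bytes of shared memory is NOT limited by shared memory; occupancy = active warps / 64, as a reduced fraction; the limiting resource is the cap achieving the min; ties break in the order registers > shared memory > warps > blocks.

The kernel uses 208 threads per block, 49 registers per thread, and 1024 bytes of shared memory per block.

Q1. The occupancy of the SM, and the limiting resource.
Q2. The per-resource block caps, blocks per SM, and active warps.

Answer: occupancy 13/32, limited by registers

registers: 2 blocks
shared memory: 32 blocks
warps: 4 blocks
blocks: 16 blocks

Answer: 2 blocks, 26 active warps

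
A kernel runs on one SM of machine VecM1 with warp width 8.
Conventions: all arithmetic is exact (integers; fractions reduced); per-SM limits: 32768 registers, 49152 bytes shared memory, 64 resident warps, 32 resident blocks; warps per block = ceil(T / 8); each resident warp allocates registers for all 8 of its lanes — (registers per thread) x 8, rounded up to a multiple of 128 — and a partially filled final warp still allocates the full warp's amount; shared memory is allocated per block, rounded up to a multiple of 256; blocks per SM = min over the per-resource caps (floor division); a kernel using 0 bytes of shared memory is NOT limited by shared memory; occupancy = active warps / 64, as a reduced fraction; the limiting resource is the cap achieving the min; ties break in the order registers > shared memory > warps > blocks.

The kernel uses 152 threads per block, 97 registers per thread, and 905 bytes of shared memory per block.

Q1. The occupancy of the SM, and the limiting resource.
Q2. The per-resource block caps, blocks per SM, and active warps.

Answer: occupancy 19/64, limited by registers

registers: 1 block
shared memory: 48 blocks
warps: 3 blocks
blocks: 32 blocks

Answer: 1 block, 19 active warps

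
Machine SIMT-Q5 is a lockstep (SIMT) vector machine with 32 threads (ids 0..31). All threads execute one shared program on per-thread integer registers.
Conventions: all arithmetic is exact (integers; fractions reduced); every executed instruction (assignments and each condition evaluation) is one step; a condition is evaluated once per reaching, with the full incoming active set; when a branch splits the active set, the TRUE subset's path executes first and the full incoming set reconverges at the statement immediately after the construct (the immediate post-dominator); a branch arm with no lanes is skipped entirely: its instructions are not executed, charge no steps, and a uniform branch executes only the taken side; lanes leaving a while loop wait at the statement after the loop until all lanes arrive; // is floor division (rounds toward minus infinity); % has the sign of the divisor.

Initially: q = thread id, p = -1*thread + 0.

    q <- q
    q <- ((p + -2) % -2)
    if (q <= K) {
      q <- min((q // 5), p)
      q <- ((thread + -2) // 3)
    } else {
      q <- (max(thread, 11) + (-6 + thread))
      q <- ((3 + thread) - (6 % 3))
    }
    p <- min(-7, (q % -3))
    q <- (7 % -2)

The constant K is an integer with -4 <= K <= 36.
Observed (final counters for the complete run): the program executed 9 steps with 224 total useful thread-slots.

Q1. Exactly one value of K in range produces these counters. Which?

Answer: K = -1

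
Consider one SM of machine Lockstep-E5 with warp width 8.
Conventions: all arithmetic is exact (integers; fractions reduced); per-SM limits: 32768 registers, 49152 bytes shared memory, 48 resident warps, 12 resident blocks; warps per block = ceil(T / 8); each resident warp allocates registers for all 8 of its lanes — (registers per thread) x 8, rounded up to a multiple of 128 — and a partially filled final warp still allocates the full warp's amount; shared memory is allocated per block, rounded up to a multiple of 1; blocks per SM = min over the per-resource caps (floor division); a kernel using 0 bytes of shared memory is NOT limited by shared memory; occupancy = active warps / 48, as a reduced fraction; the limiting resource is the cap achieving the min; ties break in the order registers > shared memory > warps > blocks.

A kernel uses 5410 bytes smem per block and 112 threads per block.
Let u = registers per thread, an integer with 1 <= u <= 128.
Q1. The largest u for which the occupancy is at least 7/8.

Answer: u = 96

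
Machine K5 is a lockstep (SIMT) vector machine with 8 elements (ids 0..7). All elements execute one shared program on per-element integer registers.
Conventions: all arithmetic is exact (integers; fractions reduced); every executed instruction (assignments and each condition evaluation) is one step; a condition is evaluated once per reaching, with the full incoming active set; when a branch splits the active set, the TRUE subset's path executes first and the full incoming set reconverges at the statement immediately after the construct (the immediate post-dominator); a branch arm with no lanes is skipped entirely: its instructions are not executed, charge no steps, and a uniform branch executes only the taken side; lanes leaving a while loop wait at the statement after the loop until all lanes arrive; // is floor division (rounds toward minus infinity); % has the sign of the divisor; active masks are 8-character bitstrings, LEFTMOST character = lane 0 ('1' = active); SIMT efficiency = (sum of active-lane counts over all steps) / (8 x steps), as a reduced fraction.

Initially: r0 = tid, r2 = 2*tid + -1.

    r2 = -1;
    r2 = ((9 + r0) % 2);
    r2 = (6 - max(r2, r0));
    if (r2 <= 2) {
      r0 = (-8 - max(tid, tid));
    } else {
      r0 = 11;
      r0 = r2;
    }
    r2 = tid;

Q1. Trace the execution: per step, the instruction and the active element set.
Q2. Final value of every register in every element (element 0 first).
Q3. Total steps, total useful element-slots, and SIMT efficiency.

step 0: r2 <- -1                     11111111
step 1: r2 <- ((9 + r0) % 2)         11111111
step 2: r2 <- (6 - max(r2, r0))      11111111
step 3: eval (r2 <= 2)               11111111
step 4: r0 <- (-8 - max(tid, tid))   00001111
step 5: r0 <- 11                     11110000
step 6: r0 <- r2                     11110000
step 7: r2 <- tid                    11111111

Answer: 8 steps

r0: 5,5,4,3,-12,-13,-14,-15
r2: 0,1,2,3,4,5,6,7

steps = 8; useful = 52; efficiency = 52/64 = 13/16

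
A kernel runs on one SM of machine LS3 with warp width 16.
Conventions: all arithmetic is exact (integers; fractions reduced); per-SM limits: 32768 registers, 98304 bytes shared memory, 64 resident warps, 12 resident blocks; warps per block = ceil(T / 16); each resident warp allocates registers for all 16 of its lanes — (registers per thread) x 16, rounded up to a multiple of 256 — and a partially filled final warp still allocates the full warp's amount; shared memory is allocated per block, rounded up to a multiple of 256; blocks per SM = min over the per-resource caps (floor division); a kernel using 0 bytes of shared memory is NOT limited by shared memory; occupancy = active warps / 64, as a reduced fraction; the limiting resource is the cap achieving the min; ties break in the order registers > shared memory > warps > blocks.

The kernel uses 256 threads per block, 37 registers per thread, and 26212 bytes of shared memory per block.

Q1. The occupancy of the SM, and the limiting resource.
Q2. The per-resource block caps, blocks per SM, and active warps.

Answer: occupancy 1/2, limited by registers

registers: 2 blocks
shared memory: 3 blocks
warps: 4 blocks
blocks: 12 blocks

Answer: 2 blocks, 32 active warps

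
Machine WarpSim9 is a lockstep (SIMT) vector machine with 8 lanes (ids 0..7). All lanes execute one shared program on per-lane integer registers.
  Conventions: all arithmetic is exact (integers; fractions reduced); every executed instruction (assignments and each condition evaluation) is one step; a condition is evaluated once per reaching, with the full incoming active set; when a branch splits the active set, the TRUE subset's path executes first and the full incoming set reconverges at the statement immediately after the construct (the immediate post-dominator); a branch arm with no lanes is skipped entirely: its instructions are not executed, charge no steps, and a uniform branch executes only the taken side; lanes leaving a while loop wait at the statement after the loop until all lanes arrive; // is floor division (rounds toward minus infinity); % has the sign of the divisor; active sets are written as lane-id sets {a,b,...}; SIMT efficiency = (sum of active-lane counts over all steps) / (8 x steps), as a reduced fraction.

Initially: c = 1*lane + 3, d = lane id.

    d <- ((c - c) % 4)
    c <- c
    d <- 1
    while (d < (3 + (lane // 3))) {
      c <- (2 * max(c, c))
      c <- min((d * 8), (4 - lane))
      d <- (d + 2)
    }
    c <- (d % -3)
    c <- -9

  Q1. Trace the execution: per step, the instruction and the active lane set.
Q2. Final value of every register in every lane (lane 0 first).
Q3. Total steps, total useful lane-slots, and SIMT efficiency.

step 0: d <- ((c - c) % 4)           {0,1,2,3,4,5,6,7}
step 1: c <- c                       {0,1,2,3,4,5,6,7}
step 2: d <- 1                       {0,1,2,3,4,5,6,7}
step 3: eval (d < (3 + (lane // 3))) {0,1,2,3,4,5,6,7}
step 4: c <- (2 * max(c, c))         {0,1,2,3,4,5,6,7}
step 5: c <- min((d * 8), (4 - lane)) {0,1,2,3,4,5,6,7}
step 6: d <- (d + 2)                 {0,1,2,3,4,5,6,7}
step 7: eval (d < (3 + (lane // 3))) {0,1,2,3,4,5,6,7}
step 8: c <- (2 * max(c, c))         {3,4,5,6,7}
step 9: c <- min((d * 8), (4 - lane)) {3,4,5,6,7}
step 10: d <- (d + 2)                 {3,4,5,6,7}
step 11: eval (d < (3 + (lane // 3))) {3,4,5,6,7}
step 12: c <- (d % -3)                {0,1,2,3,4,5,6,7}
step 13: c <- -9                      {0,1,2,3,4,5,6,7}

Answer: 14 steps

c: -9,-9,-9,-9,-9,-9,-9,-9
d: 3,3,3,5,5,5,5,5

steps = 14; useful = 100; efficiency = 100/112 = 25/28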